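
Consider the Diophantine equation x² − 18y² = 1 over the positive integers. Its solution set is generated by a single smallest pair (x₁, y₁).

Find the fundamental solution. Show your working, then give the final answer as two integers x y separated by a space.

√18 → a₀=4, period (4,8); ℓ=2 even so k=1
i=0: a=4 ⇒ p=4, q=1
i=1: a=4 ⇒ p=17, q=4
(x₁, y₁) = (17, 4);  17² − 18·4² = 1 ✓

17 4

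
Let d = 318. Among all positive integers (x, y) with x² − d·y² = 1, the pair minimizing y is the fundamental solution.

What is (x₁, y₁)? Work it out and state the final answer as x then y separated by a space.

107 6

√318 = [17; 1,4,1,34, …], period ℓ=4 (even) → k=3
step 0: (17, 1)  from 17·(1,0) + (0,1)
step 1: (18, 1)  from 1·(17,1) + (1,0)
step 2: (89, 5)  from 4·(18,1) + (17,1)
step 3: (107, 6)  from 1·(89,5) + (18,1)
fundamental: x₁=107, y₁=6  (since 11449 − 318·36 = 1)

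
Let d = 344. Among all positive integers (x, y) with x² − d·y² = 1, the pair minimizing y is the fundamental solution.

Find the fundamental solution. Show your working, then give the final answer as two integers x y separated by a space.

10405 561

√344 = [18; 1,1,4,1,3,1,4,1,1,36, …], period ℓ=10 (even) → k=9
a_0=18:  p_0=18·1+0=18,  q_0=18·0+1=1
a_1=1:  p_1=1·18+1=19,  q_1=1·1+0=1
…
a_3=4:  p_3=4·37+19=167,  q_3=4·2+1=9
…
a_8=1:  p_8=1·4711+983=5694,  q_8=1·254+53=307
a_9=1:  p_9=1·5694+4711=10405,  q_9=1·307+254=561
(x₁, y₁) = (10405, 561);  10405² − 344·561² = 1 ✓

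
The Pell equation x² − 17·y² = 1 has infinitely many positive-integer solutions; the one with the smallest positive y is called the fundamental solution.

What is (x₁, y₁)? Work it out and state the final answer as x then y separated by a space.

d=17: √d = [4; 8] (ℓ=1, odd), read p_1/q_1
i=0: a=4 ⇒ p=4, q=1
i=1: a=8 ⇒ p=33, q=8
→ (33, 8).  Check: 33²=1089, 17·8²=1088, difference 1.

33 8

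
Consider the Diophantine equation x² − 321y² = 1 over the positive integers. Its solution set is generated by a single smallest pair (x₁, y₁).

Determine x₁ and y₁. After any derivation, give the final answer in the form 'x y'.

√321 → a₀=17, period (1,10,1,34); ℓ=4 even so k=3
a_0=17:  p_0=17·1+0=17,  q_0=17·0+1=1
a_1=1:  p_1=1·17+1=18,  q_1=1·1+0=1
a_2=10:  p_2=10·18+17=197,  q_2=10·1+1=11
a_3=1:  p_3=1·197+18=215,  q_3=1·11+1=12
→ (215, 12).  Check: 215²=46225, 321·12²=46224, difference 1.

215 12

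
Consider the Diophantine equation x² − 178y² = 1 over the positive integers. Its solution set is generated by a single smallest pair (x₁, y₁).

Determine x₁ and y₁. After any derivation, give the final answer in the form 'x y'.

√178 → a₀=13, period (2,1,12,1,2,26); ℓ=6 even so k=5
step 0: (13, 1)  from 13·(1,0) + (0,1)
step 1: (27, 2)  from 2·(13,1) + (1,0)
…
step 3: (507, 38)  from 12·(40,3) + (27,2)
step 4: (547, 41)  from 1·(507,38) + (40,3)
step 5: (1601, 120)  from 2·(547,41) + (507,38)
→ (1601, 120).  Check: 1601²=2563201, 178·120²=2563200, difference 1.

1601 120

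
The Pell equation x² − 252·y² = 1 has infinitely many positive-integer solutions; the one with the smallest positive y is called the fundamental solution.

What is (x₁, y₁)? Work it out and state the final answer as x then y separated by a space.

127 8

√252 → a₀=15, period (1,6,1,30); ℓ=4 even so k=3
k=0  a_k=15  p_k/q_k = 15/1
k=1  a_k=1  p_k/q_k = 16/1
k=2  a_k=6  p_k/q_k = 111/7
k=3  a_k=1  p_k/q_k = 127/8
(x₁, y₁) = (127, 8);  127² − 252·8² = 1 ✓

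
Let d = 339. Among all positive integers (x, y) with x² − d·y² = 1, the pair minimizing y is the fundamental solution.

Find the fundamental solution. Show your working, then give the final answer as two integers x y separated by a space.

√339 = [18; 2,2,2,1,17,1,2,2,2,36, …], period ℓ=10 (even) → k=9
k=0  a_k=18  p_k/q_k = 18/1
k=1  a_k=2  p_k/q_k = 37/2
…
k=3  a_k=2  p_k/q_k = 221/12
k=4  a_k=1  p_k/q_k = 313/17
…
k=6  a_k=1  p_k/q_k = 5855/318
k=7  a_k=2  p_k/q_k = 17252/937
k=8  a_k=2  p_k/q_k = 40359/2192
k=9  a_k=2  p_k/q_k = 97970/5321
(x₁, y₁) = (97970, 5321);  97970² − 339·5321² = 1 ✓

97970 5321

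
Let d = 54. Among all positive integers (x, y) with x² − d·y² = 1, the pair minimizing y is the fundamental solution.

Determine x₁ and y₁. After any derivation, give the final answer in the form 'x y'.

485 66

√54 = [7; 2,1,6,1,2,14, …], period ℓ=6 (even) → k=5
step 0: (7, 1)  from 7·(1,0) + (0,1)
…
step 3: (147, 20)  from 6·(22,3) + (15,2)
step 4: (169, 23)  from 1·(147,20) + (22,3)
step 5: (485, 66)  from 2·(169,23) + (147,20)
(x₁, y₁) = (485, 66);  485² − 54·66² = 1 ✓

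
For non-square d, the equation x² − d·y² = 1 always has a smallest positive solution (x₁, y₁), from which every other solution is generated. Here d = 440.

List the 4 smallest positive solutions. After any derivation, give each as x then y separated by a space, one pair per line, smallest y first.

[20; 1,40] for √440; ℓ=2 ⇒ convergent index 1
i=0: a=20 ⇒ p=20, q=1
i=1: a=1 ⇒ p=21, q=1
(x₁, y₁) = (21, 1);  21² − 440·1² = 1 ✓
(21+1√440)^2 = 881 + 42√440
(21+1√440)^3 = 36981 + 1763√440
(21+1√440)^4 = 1552321 + 74004√440

21 1
881 42
36981 1763
1552321 74004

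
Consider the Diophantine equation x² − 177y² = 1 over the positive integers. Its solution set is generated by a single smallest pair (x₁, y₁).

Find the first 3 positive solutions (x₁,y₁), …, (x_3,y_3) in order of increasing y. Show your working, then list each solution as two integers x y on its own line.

√177 → a₀=13, period (3,3,2,8,2,3,3,26); ℓ=8 even so k=7
step 0: (13, 1)  from 13·(1,0) + (0,1)
step 1: (40, 3)  from 3·(13,1) + (1,0)
…
step 3: (306, 23)  from 2·(133,10) + (40,3)
step 4: (2581, 194)  from 8·(306,23) + (133,10)
step 5: (5468, 411)  from 2·(2581,194) + (306,23)
step 6: (18985, 1427)  from 3·(5468,411) + (2581,194)
step 7: (62423, 4692)  from 3·(18985,1427) + (5468,411)
fundamental: x₁=62423, y₁=4692  (since 3896630929 − 177·22014864 = 1)
n=2: (62423,4692)∘(62423,4692) = (62423·62423+177·4692·4692, 62423·4692+4692·62423) = (7793261857,585777432)
n=3: (7793261857,585777432)∘(62423,4692) = (62423·7793261857+177·4692·585777432, 62423·585777432+4692·7793261857) = (972957569736599,73131969270780)

62423 4692
7793261857 585777432
972957569736599 73131969270780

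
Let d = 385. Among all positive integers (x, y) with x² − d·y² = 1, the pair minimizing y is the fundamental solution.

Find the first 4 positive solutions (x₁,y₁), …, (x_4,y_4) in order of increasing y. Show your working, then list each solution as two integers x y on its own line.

95831 4884
18367161121 936077208
3520286834677271 179410429834812
674705215289547953281 34386161802063660336

√385 = [19; 1,1,1,1,1,…,1,1,38, …], period ℓ=16 (even) → k=15
i=0: a=19 ⇒ p=19, q=1
i=1: a=1 ⇒ p=20, q=1
i=2: a=1 ⇒ p=39, q=2
i=3: a=1 ⇒ p=59, q=3
i=4: a=1 ⇒ p=98, q=5
i=5: a=1 ⇒ p=157, q=8
i=6: a=3 ⇒ p=569, q=29
i=7: a=1 ⇒ p=726, q=37
i=8: a=2 ⇒ p=2021, q=103
…
i=10: a=3 ⇒ p=10262, q=523
i=11: a=1 ⇒ p=13009, q=663
…
i=14: a=1 ⇒ p=59551, q=3035
i=15: a=1 ⇒ p=95831, q=4884
(x₁, y₁) = (95831, 4884);  95831² − 385·4884² = 1 ✓
(x_2, y_2) = (95831·95831 + 385·4884·4884, 95831·4884 + 4884·95831) = (18367161121, 936077208)
(x_3, y_3) = (95831·18367161121 + 385·4884·936077208, 95831·936077208 + 4884·18367161121) = (3520286834677271, 179410429834812)
(x_4, y_4) = (95831·3520286834677271 + 385·4884·179410429834812, 95831·179410429834812 + 4884·3520286834677271) = (674705215289547953281, 34386161802063660336)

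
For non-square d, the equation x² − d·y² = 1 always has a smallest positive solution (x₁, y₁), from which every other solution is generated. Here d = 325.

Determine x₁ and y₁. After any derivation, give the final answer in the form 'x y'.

√325 = [18; 36, …], period ℓ=1 (odd) → k=1
a_0=18:  p_0=18·1+0=18,  q_0=18·0+1=1
a_1=36:  p_1=36·18+1=649,  q_1=36·1+0=36
→ (649, 36).  Check: 649²=421201, 325·36²=421200, difference 1.

649 36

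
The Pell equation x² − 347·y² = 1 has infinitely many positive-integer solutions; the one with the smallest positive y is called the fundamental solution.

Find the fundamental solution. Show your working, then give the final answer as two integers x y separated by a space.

√347 = [18; 1,1,1,2,4,…,1,1,36, …], period ℓ=14 (even) → k=13
k=0  a_k=18  p_k/q_k = 18/1
…
k=4  a_k=2  p_k/q_k = 149/8
k=5  a_k=4  p_k/q_k = 652/35
k=6  a_k=1  p_k/q_k = 801/43
k=7  a_k=17  p_k/q_k = 14269/766
k=8  a_k=1  p_k/q_k = 15070/809
k=9  a_k=4  p_k/q_k = 74549/4002
k=10  a_k=2  p_k/q_k = 164168/8813
…
k=12  a_k=1  p_k/q_k = 402885/21628
k=13  a_k=1  p_k/q_k = 641602/34443
fundamental: x₁=641602, y₁=34443  (since 411653126404 − 347·1186320249 = 1)

641602 34443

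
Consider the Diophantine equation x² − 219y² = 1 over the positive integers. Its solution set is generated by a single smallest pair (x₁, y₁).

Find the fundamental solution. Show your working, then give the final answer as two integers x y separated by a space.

√219 → a₀=14, period (1,3,1,28); ℓ=4 even so k=3
a_0=14:  p_0=14·1+0=14,  q_0=14·0+1=1
a_1=1:  p_1=1·14+1=15,  q_1=1·1+0=1
a_2=3:  p_2=3·15+14=59,  q_2=3·1+1=4
a_3=1:  p_3=1·59+15=74,  q_3=1·4+1=5
(x₁, y₁) = (74, 5);  74² − 219·5² = 1 ✓

74 5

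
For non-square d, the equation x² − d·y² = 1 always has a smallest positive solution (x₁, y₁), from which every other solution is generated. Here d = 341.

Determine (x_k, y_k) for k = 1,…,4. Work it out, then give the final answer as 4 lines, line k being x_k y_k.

10626551 575460
225847172311201 12230310076920
4799952989541519968951 259932027556408030380
102013890481930631287980124801 5524361894723138392975161840

√341 = [18; 2,6,1,8,2,…,6,2,36, …], period ℓ=14 (even) → k=13
step 0: (18, 1)  from 18·(1,0) + (0,1)
step 1: (37, 2)  from 2·(18,1) + (1,0)
step 2: (240, 13)  from 6·(37,2) + (18,1)
step 3: (277, 15)  from 1·(240,13) + (37,2)
step 4: (2456, 133)  from 8·(277,15) + (240,13)
step 5: (5189, 281)  from 2·(2456,133) + (277,15)
…
step 7: (20479, 1109)  from 2·(7645,414) + (5189,281)
step 8: (28124, 1523)  from 1·(20479,1109) + (7645,414)
step 9: (76727, 4155)  from 2·(28124,1523) + (20479,1109)
step 10: (641940, 34763)  from 8·(76727,4155) + (28124,1523)
step 11: (718667, 38918)  from 1·(641940,34763) + (76727,4155)
step 12: (4953942, 268271)  from 6·(718667,38918) + (641940,34763)
step 13: (10626551, 575460)  from 2·(4953942,268271) + (718667,38918)
(x₁, y₁) = (10626551, 575460);  10626551² − 341·575460² = 1 ✓
(x_2, y_2) = (10626551·10626551 + 341·575460·575460, 10626551·575460 + 575460·10626551) = (225847172311201, 12230310076920)
(x_3, y_3) = (10626551·225847172311201 + 341·575460·12230310076920, 10626551·12230310076920 + 575460·225847172311201) = (4799952989541519968951, 259932027556408030380)
(x_4, y_4) = (10626551·4799952989541519968951 + 341·575460·259932027556408030380, 10626551·259932027556408030380 + 575460·4799952989541519968951) = (102013890481930631287980124801, 5524361894723138392975161840)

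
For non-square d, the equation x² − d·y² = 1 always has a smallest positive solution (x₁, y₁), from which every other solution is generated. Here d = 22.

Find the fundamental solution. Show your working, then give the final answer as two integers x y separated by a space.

√22 → a₀=4, period (1,2,4,2,1,8); ℓ=6 even so k=5
step 0: (4, 1)  from 4·(1,0) + (0,1)
…
step 2: (14, 3)  from 2·(5,1) + (4,1)
step 3: (61, 13)  from 4·(14,3) + (5,1)
step 4: (136, 29)  from 2·(61,13) + (14,3)
step 5: (197, 42)  from 1·(136,29) + (61,13)
→ (197, 42).  Check: 197²=38809, 22·42²=38808, difference 1.

197 42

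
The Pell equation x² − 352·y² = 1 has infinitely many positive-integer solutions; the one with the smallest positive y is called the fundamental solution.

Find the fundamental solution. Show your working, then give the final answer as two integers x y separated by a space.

77617 4137

√352 = [18; 1,3,5,9,5,3,1,36, …], period ℓ=8 (even) → k=7
a_0=18:  p_0=18·1+0=18,  q_0=18·0+1=1
…
a_2=3:  p_2=3·19+18=75,  q_2=3·1+1=4
a_3=5:  p_3=5·75+19=394,  q_3=5·4+1=21
…
a_6=3:  p_6=3·18499+3621=59118,  q_6=3·986+193=3151
a_7=1:  p_7=1·59118+18499=77617,  q_7=1·3151+986=4137
fundamental: x₁=77617, y₁=4137  (since 6024398689 − 352·17114769 = 1)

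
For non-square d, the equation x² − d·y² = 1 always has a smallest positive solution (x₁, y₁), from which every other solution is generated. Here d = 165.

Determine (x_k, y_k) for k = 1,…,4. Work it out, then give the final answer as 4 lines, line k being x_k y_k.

1079 84
2328481 181272
5024860919 391184892
10843647534721 844176815664

√165 = [12; 1,5,2,5,1,24, …], period ℓ=6 (even) → k=5
step 0: (12, 1)  from 12·(1,0) + (0,1)
…
step 4: (912, 71)  from 5·(167,13) + (77,6)
step 5: (1079, 84)  from 1·(912,71) + (167,13)
→ (1079, 84).  Check: 1079²=1164241, 165·84²=1164240, difference 1.
(x_2, y_2) = (1079·1079 + 165·84·84, 1079·84 + 84·1079) = (2328481, 181272)
(x_3, y_3) = (1079·2328481 + 165·84·181272, 1079·181272 + 84·2328481) = (5024860919, 391184892)
(x_4, y_4) = (1079·5024860919 + 165·84·391184892, 1079·391184892 + 84·5024860919) = (10843647534721, 844176815664)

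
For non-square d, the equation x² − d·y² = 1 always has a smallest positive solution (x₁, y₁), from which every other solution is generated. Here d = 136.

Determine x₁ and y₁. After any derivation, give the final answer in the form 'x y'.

35 3

√136 = [11; 1,1,1,22, …], period ℓ=4 (even) → k=3
step 0: (11, 1)  from 11·(1,0) + (0,1)
…
step 2: (23, 2)  from 1·(12,1) + (11,1)
step 3: (35, 3)  from 1·(23,2) + (12,1)
fundamental: x₁=35, y₁=3  (since 1225 − 136·9 = 1)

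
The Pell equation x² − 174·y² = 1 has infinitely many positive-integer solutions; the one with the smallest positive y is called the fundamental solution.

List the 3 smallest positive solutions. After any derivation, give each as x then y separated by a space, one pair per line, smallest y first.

1451 110
4210801 319220
12219743051 926376330

√174 → a₀=13, period (5,4,5,26); ℓ=4 even so k=3
i=0: a=13 ⇒ p=13, q=1
i=1: a=5 ⇒ p=66, q=5
i=2: a=4 ⇒ p=277, q=21
i=3: a=5 ⇒ p=1451, q=110
→ (1451, 110).  Check: 1451²=2105401, 174·110²=2105400, difference 1.
(x_2, y_2) = (1451·1451 + 174·110·110, 1451·110 + 110·1451) = (4210801, 319220)
(x_3, y_3) = (1451·4210801 + 174·110·319220, 1451·319220 + 110·4210801) = (12219743051, 926376330)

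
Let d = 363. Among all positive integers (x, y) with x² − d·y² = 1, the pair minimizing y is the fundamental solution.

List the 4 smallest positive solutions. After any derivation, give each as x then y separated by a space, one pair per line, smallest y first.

[19; 19,38] for √363; ℓ=2 ⇒ convergent index 1
step 0: (19, 1)  from 19·(1,0) + (0,1)
step 1: (362, 19)  from 19·(19,1) + (1,0)
→ (362, 19).  Check: 362²=131044, 363·19²=131043, difference 1.
(x_2, y_2) = (362·362 + 363·19·19, 362·19 + 19·362) = (262087, 13756)
(x_3, y_3) = (362·262087 + 363·19·13756, 362·13756 + 19·262087) = (189750626, 9959325)
(x_4, y_4) = (362·189750626 + 363·19·9959325, 362·9959325 + 19·189750626) = (137379191137, 7210537544)

362 19
262087 13756
189750626 9959325
137379191137 7210537544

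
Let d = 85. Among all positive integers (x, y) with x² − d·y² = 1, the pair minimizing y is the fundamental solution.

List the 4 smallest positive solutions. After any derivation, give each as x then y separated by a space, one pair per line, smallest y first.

√85 = [9; 4,1,1,4,18, …], period ℓ=5 (odd) → k=9
i=0: a=9 ⇒ p=9, q=1
i=1: a=4 ⇒ p=37, q=4
…
i=4: a=4 ⇒ p=378, q=41
i=5: a=18 ⇒ p=6887, q=747
…
i=8: a=1 ⇒ p=62739, q=6805
i=9: a=4 ⇒ p=285769, q=30996
fundamental: x₁=285769, y₁=30996  (since 81663921361 − 85·960752016 = 1)
(x_2, y_2) = (285769·285769 + 85·30996·30996, 285769·30996 + 30996·285769) = (163327842721, 17715391848)
(x_3, y_3) = (285769·163327842721 + 85·30996·17715391848, 285769·17715391848 + 30996·163327842721) = (93348068572789129, 10125019625991228)
(x_4, y_4) = (285769·93348068572789129 + 85·30996·10125019625991228, 285769·10125019625991228 + 30996·93348068572789129) = (53351968415791425367681, 5786833466982059076816)

285769 30996
163327842721 17715391848
93348068572789129 10125019625991228
53351968415791425367681 5786833466982059076816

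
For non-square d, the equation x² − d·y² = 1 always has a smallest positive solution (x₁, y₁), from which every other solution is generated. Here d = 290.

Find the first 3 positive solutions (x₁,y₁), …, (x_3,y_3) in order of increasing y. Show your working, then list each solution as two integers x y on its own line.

√290 → a₀=17, period (34); ℓ=1 odd so k=1
i=0: a=17 ⇒ p=17, q=1
i=1: a=34 ⇒ p=579, q=34
fundamental: x₁=579, y₁=34  (since 335241 − 290·1156 = 1)
(579+34√290)^2 = 670481 + 39372√290
(579+34√290)^3 = 776416419 + 45592742√290

579 34
670481 39372
776416419 45592742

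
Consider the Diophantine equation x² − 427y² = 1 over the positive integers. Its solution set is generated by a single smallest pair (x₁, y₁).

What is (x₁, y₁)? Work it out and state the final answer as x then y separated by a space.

62 3

√427 → a₀=20, period (1,1,1,40); ℓ=4 even so k=3
i=0: a=20 ⇒ p=20, q=1
i=1: a=1 ⇒ p=21, q=1
i=2: a=1 ⇒ p=41, q=2
i=3: a=1 ⇒ p=62, q=3
(x₁, y₁) = (62, 3);  62² − 427·3² = 1 ✓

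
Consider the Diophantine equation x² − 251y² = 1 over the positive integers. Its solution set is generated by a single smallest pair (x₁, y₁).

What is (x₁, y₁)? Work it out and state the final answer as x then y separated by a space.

3674890 231957

[15; 1,5,2,1,2,…,5,1,30] for √251; ℓ=14 ⇒ convergent index 13
i=0: a=15 ⇒ p=15, q=1
i=1: a=1 ⇒ p=16, q=1
i=2: a=5 ⇒ p=95, q=6
i=3: a=2 ⇒ p=206, q=13
…
i=6: a=2 ⇒ p=1917, q=121
…
i=12: a=5 ⇒ p=3097857, q=195535
i=13: a=1 ⇒ p=3674890, q=231957
fundamental: x₁=3674890, y₁=231957  (since 13504816512100 − 251·53804049849 = 1)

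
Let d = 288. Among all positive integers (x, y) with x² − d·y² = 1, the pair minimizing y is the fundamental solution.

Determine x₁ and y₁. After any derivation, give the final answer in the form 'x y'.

√288 = [16; 1,32, …], period ℓ=2 (even) → k=1
i=0: a=16 ⇒ p=16, q=1
i=1: a=1 ⇒ p=17, q=1
(x₁, y₁) = (17, 1);  17² − 288·1² = 1 ✓

17 1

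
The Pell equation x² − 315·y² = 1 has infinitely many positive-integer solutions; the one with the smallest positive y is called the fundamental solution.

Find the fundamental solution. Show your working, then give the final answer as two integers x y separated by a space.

d=315: √d = [17; 1,2,1,34] (ℓ=4, even), read p_3/q_3
a_0=17:  p_0=17·1+0=17,  q_0=17·0+1=1
…
a_2=2:  p_2=2·18+17=53,  q_2=2·1+1=3
a_3=1:  p_3=1·53+18=71,  q_3=1·3+1=4
fundamental: x₁=71, y₁=4  (since 5041 − 315·16 = 1)

71 4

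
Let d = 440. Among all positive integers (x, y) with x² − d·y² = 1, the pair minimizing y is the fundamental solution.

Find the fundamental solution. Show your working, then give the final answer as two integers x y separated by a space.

[20; 1,40] for √440; ℓ=2 ⇒ convergent index 1
step 0: (20, 1)  from 20·(1,0) + (0,1)
step 1: (21, 1)  from 1·(20,1) + (1,0)
(x₁, y₁) = (21, 1);  21² − 440·1² = 1 ✓

21 1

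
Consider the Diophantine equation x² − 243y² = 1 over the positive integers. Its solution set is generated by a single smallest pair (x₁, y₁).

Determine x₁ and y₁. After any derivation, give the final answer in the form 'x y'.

70226 4505

√243 = [15; 1,1,2,3,15,3,2,1,1,30, …], period ℓ=10 (even) → k=9
a_0=15:  p_0=15·1+0=15,  q_0=15·0+1=1
a_1=1:  p_1=1·15+1=16,  q_1=1·1+0=1
a_2=1:  p_2=1·16+15=31,  q_2=1·1+1=2
a_3=2:  p_3=2·31+16=78,  q_3=2·2+1=5
…
a_6=3:  p_6=3·4053+265=12424,  q_6=3·260+17=797
a_7=2:  p_7=2·12424+4053=28901,  q_7=2·797+260=1854
a_8=1:  p_8=1·28901+12424=41325,  q_8=1·1854+797=2651
a_9=1:  p_9=1·41325+28901=70226,  q_9=1·2651+1854=4505
→ (70226, 4505).  Check: 70226²=4931691076, 243·4505²=4931691075, difference 1.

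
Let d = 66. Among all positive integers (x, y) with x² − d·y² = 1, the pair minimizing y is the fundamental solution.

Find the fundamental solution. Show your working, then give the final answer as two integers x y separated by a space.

d=66: √d = [8; 8,16] (ℓ=2, even), read p_1/q_1
a_0=8:  p_0=8·1+0=8,  q_0=8·0+1=1
a_1=8:  p_1=8·8+1=65,  q_1=8·1+0=8
fundamental: x₁=65, y₁=8  (since 4225 − 66·64 = 1)

65 8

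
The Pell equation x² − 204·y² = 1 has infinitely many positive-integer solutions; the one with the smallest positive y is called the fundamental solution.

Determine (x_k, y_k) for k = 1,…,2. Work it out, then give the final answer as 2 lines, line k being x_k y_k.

√204 = [14; 3,1,1,6,1,1,3,28, …], period ℓ=8 (even) → k=7
k=0  a_k=14  p_k/q_k = 14/1
k=1  a_k=3  p_k/q_k = 43/3
k=2  a_k=1  p_k/q_k = 57/4
…
k=4  a_k=6  p_k/q_k = 657/46
k=5  a_k=1  p_k/q_k = 757/53
k=6  a_k=1  p_k/q_k = 1414/99
k=7  a_k=3  p_k/q_k = 4999/350
(x₁, y₁) = (4999, 350);  4999² − 204·350² = 1 ✓
n=2: (4999,350)∘(4999,350) = (4999·4999+204·350·350, 4999·350+350·4999) = (49980001,3499300)

4999 350
49980001 3499300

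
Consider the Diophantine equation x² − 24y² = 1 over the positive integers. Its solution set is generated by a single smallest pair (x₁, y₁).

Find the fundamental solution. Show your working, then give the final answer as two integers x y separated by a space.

d=24: √d = [4; 1,8] (ℓ=2, even), read p_1/q_1
step 0: (4, 1)  from 4·(1,0) + (0,1)
step 1: (5, 1)  from 1·(4,1) + (1,0)
→ (5, 1).  Check: 5²=25, 24·1²=24, difference 1.

5 1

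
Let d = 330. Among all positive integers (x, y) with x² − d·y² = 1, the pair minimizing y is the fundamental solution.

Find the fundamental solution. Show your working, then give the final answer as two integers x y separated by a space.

[18; 6,36] for √330; ℓ=2 ⇒ convergent index 1
k=0  a_k=18  p_k/q_k = 18/1
k=1  a_k=6  p_k/q_k = 109/6
→ (109, 6).  Check: 109²=11881, 330·6²=11880, difference 1.

109 6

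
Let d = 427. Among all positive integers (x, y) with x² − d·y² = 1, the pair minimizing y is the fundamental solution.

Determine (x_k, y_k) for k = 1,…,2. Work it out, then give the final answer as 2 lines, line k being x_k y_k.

62 3
7687 372

√427 → a₀=20, period (1,1,1,40); ℓ=4 even so k=3
step 0: (20, 1)  from 20·(1,0) + (0,1)
…
step 2: (41, 2)  from 1·(21,1) + (20,1)
step 3: (62, 3)  from 1·(41,2) + (21,1)
→ (62, 3).  Check: 62²=3844, 427·3²=3843, difference 1.
(62+3√427)^2 = 7687 + 372√427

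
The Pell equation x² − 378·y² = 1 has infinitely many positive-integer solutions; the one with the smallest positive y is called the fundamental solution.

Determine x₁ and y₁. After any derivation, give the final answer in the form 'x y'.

√378 → a₀=19, period (2,3,1,4,1,3,2,38); ℓ=8 even so k=7
step 0: (19, 1)  from 19·(1,0) + (0,1)
…
step 3: (175, 9)  from 1·(136,7) + (39,2)
…
step 5: (1011, 52)  from 1·(836,43) + (175,9)
step 6: (3869, 199)  from 3·(1011,52) + (836,43)
step 7: (8749, 450)  from 2·(3869,199) + (1011,52)
fundamental: x₁=8749, y₁=450  (since 76545001 − 378·202500 = 1)

8749 450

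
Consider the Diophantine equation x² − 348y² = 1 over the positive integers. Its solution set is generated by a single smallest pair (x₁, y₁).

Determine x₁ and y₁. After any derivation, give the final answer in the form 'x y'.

1567 84

√348 = [18; 1,1,1,8,1,1,1,36, …], period ℓ=8 (even) → k=7
a_0=18:  p_0=18·1+0=18,  q_0=18·0+1=1
…
a_2=1:  p_2=1·19+18=37,  q_2=1·1+1=2
…
a_5=1:  p_5=1·485+56=541,  q_5=1·26+3=29
a_6=1:  p_6=1·541+485=1026,  q_6=1·29+26=55
a_7=1:  p_7=1·1026+541=1567,  q_7=1·55+29=84
fundamental: x₁=1567, y₁=84  (since 2455489 − 348·7056 = 1)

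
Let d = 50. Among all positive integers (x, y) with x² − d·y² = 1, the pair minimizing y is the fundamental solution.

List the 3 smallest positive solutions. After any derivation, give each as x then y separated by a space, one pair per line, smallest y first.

d=50: √d = [7; 14] (ℓ=1, odd), read p_1/q_1
i=0: a=7 ⇒ p=7, q=1
i=1: a=14 ⇒ p=99, q=14
(x₁, y₁) = (99, 14);  99² − 50·14² = 1 ✓
n=2: (99,14)∘(99,14) = (99·99+50·14·14, 99·14+14·99) = (19601,2772)
n=3: (19601,2772)∘(99,14) = (99·19601+50·14·2772, 99·2772+14·19601) = (3880899,548842)

99 14
19601 2772
3880899 548842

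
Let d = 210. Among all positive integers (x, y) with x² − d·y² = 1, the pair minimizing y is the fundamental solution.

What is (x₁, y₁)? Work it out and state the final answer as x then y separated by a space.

d=210: √d = [14; 2,28] (ℓ=2, even), read p_1/q_1
i=0: a=14 ⇒ p=14, q=1
i=1: a=2 ⇒ p=29, q=2
→ (29, 2).  Check: 29²=841, 210·2²=840, difference 1.

29 2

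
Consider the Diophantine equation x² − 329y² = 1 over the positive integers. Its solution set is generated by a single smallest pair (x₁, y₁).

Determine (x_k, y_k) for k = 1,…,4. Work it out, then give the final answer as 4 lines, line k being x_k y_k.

2376415 131016
11294696504449 622696775280
53681772387237964255 2959571914453911384
255140338255224918953587201 14066342182173360946441440

[18; 7,4,2,1,1,4,1,1,2,4,7,36] for √329; ℓ=12 ⇒ convergent index 11
step 0: (18, 1)  from 18·(1,0) + (0,1)
step 1: (127, 7)  from 7·(18,1) + (1,0)
…
step 4: (1705, 94)  from 1·(1179,65) + (526,29)
step 5: (2884, 159)  from 1·(1705,94) + (1179,65)
…
step 8: (29366, 1619)  from 1·(16125,889) + (13241,730)
step 9: (74857, 4127)  from 2·(29366,1619) + (16125,889)
step 10: (328794, 18127)  from 4·(74857,4127) + (29366,1619)
step 11: (2376415, 131016)  from 7·(328794,18127) + (74857,4127)
(x₁, y₁) = (2376415, 131016);  2376415² − 329·131016² = 1 ✓
n=2: (2376415,131016)∘(2376415,131016) = (2376415·2376415+329·131016·131016, 2376415·131016+131016·2376415) = (11294696504449,622696775280)
n=3: (11294696504449,622696775280)∘(2376415,131016) = (2376415·11294696504449+329·131016·622696775280, 2376415·622696775280+131016·11294696504449) = (53681772387237964255,2959571914453911384)
n=4: (53681772387237964255,2959571914453911384)∘(2376415,131016) = (2376415·53681772387237964255+329·131016·2959571914453911384, 2376415·2959571914453911384+131016·53681772387237964255) = (255140338255224918953587201,14066342182173360946441440)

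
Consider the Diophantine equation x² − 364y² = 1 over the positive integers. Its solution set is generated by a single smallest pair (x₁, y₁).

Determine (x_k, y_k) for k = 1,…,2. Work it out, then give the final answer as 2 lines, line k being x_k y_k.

4954951 259710
49103078824801 2573700648420

√364 = [19; 12,1,2,3,1,8,1,3,2,1,12,38, …], period ℓ=12 (even) → k=11
step 0: (19, 1)  from 19·(1,0) + (0,1)
…
step 6: (27607, 1447)  from 8·(3148,165) + (2423,127)
step 7: (30755, 1612)  from 1·(27607,1447) + (3148,165)
…
step 10: (390371, 20461)  from 1·(270499,14178) + (119872,6283)
step 11: (4954951, 259710)  from 12·(390371,20461) + (270499,14178)
fundamental: x₁=4954951, y₁=259710  (since 24551539412401 − 364·67449284100 = 1)
(4954951+259710√364)^2 = 49103078824801 + 2573700648420√364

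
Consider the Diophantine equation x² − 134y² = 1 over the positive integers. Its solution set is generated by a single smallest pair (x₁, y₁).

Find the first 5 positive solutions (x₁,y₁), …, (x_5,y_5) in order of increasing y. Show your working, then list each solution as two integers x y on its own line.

145925 12606
42588211249 3679061100
12429369452874725 1073733982022394
3627511474778900280001 313369262649556627800
1058689223901792677265417125 91456819303199367841407606

[11; 1,1,2,1,3,…,1,1,22] for √134; ℓ=14 ⇒ convergent index 13
k=0  a_k=11  p_k/q_k = 11/1
…
k=2  a_k=1  p_k/q_k = 23/2
…
k=5  a_k=3  p_k/q_k = 301/26
k=6  a_k=1  p_k/q_k = 382/33
k=7  a_k=10  p_k/q_k = 4121/356
…
k=9  a_k=3  p_k/q_k = 17630/1523
…
k=11  a_k=2  p_k/q_k = 61896/5347
k=12  a_k=1  p_k/q_k = 84029/7259
k=13  a_k=1  p_k/q_k = 145925/12606
→ (145925, 12606).  Check: 145925²=21294105625, 134·12606²=21294105624, difference 1.
n=2: (145925,12606)∘(145925,12606) = (145925·145925+134·12606·12606, 145925·12606+12606·145925) = (42588211249,3679061100)
n=3: (42588211249,3679061100)∘(145925,12606) = (145925·42588211249+134·12606·3679061100, 145925·3679061100+12606·42588211249) = (12429369452874725,1073733982022394)
n=4: (12429369452874725,1073733982022394)∘(145925,12606) = (145925·12429369452874725+134·12606·1073733982022394, 145925·1073733982022394+12606·12429369452874725) = (3627511474778900280001,313369262649556627800)
n=5: (3627511474778900280001,313369262649556627800)∘(145925,12606) = (145925·3627511474778900280001+134·12606·313369262649556627800, 145925·313369262649556627800+12606·3627511474778900280001) = (1058689223901792677265417125,91456819303199367841407606)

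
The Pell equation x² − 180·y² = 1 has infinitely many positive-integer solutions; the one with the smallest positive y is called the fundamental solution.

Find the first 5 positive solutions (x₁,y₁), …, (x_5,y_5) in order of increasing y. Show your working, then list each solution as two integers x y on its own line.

[13; 2,2,2,26] for √180; ℓ=4 ⇒ convergent index 3
a_0=13:  p_0=13·1+0=13,  q_0=13·0+1=1
a_1=2:  p_1=2·13+1=27,  q_1=2·1+0=2
a_2=2:  p_2=2·27+13=67,  q_2=2·2+1=5
a_3=2:  p_3=2·67+27=161,  q_3=2·5+2=12
→ (161, 12).  Check: 161²=25921, 180·12²=25920, difference 1.
(161+12√180)^2 = 51841 + 3864√180
(161+12√180)^3 = 16692641 + 1244196√180
(161+12√180)^4 = 5374978561 + 400627248√180
(161+12√180)^5 = 1730726404001 + 129000729660√180

161 12
51841 3864
16692641 1244196
5374978561 400627248
1730726404001 129000729660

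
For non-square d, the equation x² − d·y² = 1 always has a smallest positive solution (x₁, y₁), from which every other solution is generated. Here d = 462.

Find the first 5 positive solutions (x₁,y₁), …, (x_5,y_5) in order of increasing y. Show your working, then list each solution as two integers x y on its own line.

43 2
3697 172
317899 14790
27335617 1271768
2350545163 109357258

√462 → a₀=21, period (2,42); ℓ=2 even so k=1
i=0: a=21 ⇒ p=21, q=1
i=1: a=2 ⇒ p=43, q=2
(x₁, y₁) = (43, 2);  43² − 462·2² = 1 ✓
(43+2√462)^2 = 3697 + 172√462
(43+2√462)^3 = 317899 + 14790√462
(43+2√462)^4 = 27335617 + 1271768√462
(43+2√462)^5 = 2350545163 + 109357258√462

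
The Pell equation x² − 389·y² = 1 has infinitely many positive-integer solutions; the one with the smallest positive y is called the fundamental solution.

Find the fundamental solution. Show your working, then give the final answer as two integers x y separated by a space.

√389 = [19; 1,2,1,1,1,1,2,1,38, …], period ℓ=9 (odd) → k=17
k=0  a_k=19  p_k/q_k = 19/1
…
k=3  a_k=1  p_k/q_k = 79/4
k=4  a_k=1  p_k/q_k = 138/7
k=5  a_k=1  p_k/q_k = 217/11
…
k=7  a_k=2  p_k/q_k = 927/47
…
k=9  a_k=38  p_k/q_k = 49643/2517
k=10  a_k=1  p_k/q_k = 50925/2582
…
k=14  a_k=1  p_k/q_k = 556329/28207
k=15  a_k=1  p_k/q_k = 910240/46151
k=16  a_k=2  p_k/q_k = 2376809/120509
k=17  a_k=1  p_k/q_k = 3287049/166660
→ (3287049, 166660).  Check: 3287049²=10804691128401, 389·166660²=10804691128400, difference 1.

3287049 166660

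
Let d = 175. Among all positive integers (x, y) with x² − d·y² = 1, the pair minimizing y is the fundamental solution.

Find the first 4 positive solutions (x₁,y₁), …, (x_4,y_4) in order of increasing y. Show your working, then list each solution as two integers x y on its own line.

2024 153
8193151 619344
33165873224 2507104359
134255446617601 10148757825888

√175 → a₀=13, period (4,2,1,2,4,26); ℓ=6 even so k=5
a_0=13:  p_0=13·1+0=13,  q_0=13·0+1=1
…
a_2=2:  p_2=2·53+13=119,  q_2=2·4+1=9
…
a_4=2:  p_4=2·172+119=463,  q_4=2·13+9=35
a_5=4:  p_5=4·463+172=2024,  q_5=4·35+13=153
→ (2024, 153).  Check: 2024²=4096576, 175·153²=4096575, difference 1.
(2024+153√175)^2 = 8193151 + 619344√175
(2024+153√175)^3 = 33165873224 + 2507104359√175
(2024+153√175)^4 = 134255446617601 + 10148757825888√175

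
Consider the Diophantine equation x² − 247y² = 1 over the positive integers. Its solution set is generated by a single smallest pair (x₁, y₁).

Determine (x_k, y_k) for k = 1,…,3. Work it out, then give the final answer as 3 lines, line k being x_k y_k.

d=247: √d = [15; 1,2,1,1,9,1,9,1,1,2,1,30] (ℓ=12, even), read p_11/q_11
a_0=15:  p_0=15·1+0=15,  q_0=15·0+1=1
…
a_3=1:  p_3=1·47+16=63,  q_3=1·3+1=4
…
a_6=1:  p_6=1·1053+110=1163,  q_6=1·67+7=74
…
a_8=1:  p_8=1·11520+1163=12683,  q_8=1·733+74=807
…
a_10=2:  p_10=2·24203+12683=61089,  q_10=2·1540+807=3887
a_11=1:  p_11=1·61089+24203=85292,  q_11=1·3887+1540=5427
→ (85292, 5427).  Check: 85292²=7274725264, 247·5427²=7274725263, difference 1.
k=2:  x_2 = 85292·85292+247·5427·5427 = 14549450527,  y_2 = 85292·5427+5427·85292 = 925759368
k=3:  x_3 = 85292·14549450527+247·5427·925759368 = 2481903468612476,  y_3 = 85292·925759368+5427·14549450527 = 157919736025485

85292 5427
14549450527 925759368
2481903468612476 157919736025485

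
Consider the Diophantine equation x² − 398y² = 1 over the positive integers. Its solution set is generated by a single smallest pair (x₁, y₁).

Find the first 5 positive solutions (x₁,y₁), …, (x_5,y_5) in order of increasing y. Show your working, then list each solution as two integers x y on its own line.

399 20
318401 15960
254083599 12736060
202758393601 10163359920
161800944009999 8110348480100

√398 → a₀=19, period (1,18,1,38); ℓ=4 even so k=3
i=0: a=19 ⇒ p=19, q=1
i=1: a=1 ⇒ p=20, q=1
i=2: a=18 ⇒ p=379, q=19
i=3: a=1 ⇒ p=399, q=20
→ (399, 20).  Check: 399²=159201, 398·20²=159200, difference 1.
(399+20√398)^2 = 318401 + 15960√398
(399+20√398)^3 = 254083599 + 12736060√398
(399+20√398)^4 = 202758393601 + 10163359920√398
(399+20√398)^5 = 161800944009999 + 8110348480100√398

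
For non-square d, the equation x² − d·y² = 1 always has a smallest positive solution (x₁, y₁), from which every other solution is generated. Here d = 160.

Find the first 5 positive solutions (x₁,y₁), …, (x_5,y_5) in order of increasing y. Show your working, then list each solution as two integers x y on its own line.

d=160: √d = [12; 1,1,1,5,1,1,1,24] (ℓ=8, even), read p_7/q_7
k=0  a_k=12  p_k/q_k = 12/1
k=1  a_k=1  p_k/q_k = 13/1
…
k=3  a_k=1  p_k/q_k = 38/3
k=4  a_k=5  p_k/q_k = 215/17
k=5  a_k=1  p_k/q_k = 253/20
k=6  a_k=1  p_k/q_k = 468/37
k=7  a_k=1  p_k/q_k = 721/57
→ (721, 57).  Check: 721²=519841, 160·57²=519840, difference 1.
k=2:  x_2 = 721·721+160·57·57 = 1039681,  y_2 = 721·57+57·721 = 82194
k=3:  x_3 = 721·1039681+160·57·82194 = 1499219281,  y_3 = 721·82194+57·1039681 = 118523691
k=4:  x_4 = 721·1499219281+160·57·118523691 = 2161873163521,  y_4 = 721·118523691+57·1499219281 = 170911080228
k=5:  x_5 = 721·2161873163521+160·57·170911080228 = 3117419602578001,  y_5 = 721·170911080228+57·2161873163521 = 246453659165085

721 57
1039681 82194
1499219281 118523691
2161873163521 170911080228
3117419602578001 246453659165085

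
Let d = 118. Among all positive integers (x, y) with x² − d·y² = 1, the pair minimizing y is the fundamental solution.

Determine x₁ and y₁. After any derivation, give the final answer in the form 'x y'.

306917 28254

√118 = [10; 1,6,3,2,10,2,3,6,1,20, …], period ℓ=10 (even) → k=9
step 0: (10, 1)  from 10·(1,0) + (0,1)
…
step 4: (554, 51)  from 2·(239,22) + (76,7)
…
step 6: (12112, 1115)  from 2·(5779,532) + (554,51)
step 7: (42115, 3877)  from 3·(12112,1115) + (5779,532)
step 8: (264802, 24377)  from 6·(42115,3877) + (12112,1115)
step 9: (306917, 28254)  from 1·(264802,24377) + (42115,3877)
→ (306917, 28254).  Check: 306917²=94198044889, 118·28254²=94198044888, difference 1.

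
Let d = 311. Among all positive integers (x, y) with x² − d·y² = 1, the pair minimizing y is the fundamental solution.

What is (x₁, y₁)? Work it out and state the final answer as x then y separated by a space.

16883880 957397

√311 → a₀=17, period (1,1,1,2,1,…,1,1,34); ℓ=16 even so k=15
i=0: a=17 ⇒ p=17, q=1
i=1: a=1 ⇒ p=18, q=1
i=2: a=1 ⇒ p=35, q=2
i=3: a=1 ⇒ p=53, q=3
i=4: a=2 ⇒ p=141, q=8
i=5: a=1 ⇒ p=194, q=11
i=6: a=6 ⇒ p=1305, q=74
…
i=9: a=3 ⇒ p=217583, q=12338
i=10: a=6 ⇒ p=1376656, q=78063
i=11: a=1 ⇒ p=1594239, q=90401
…
i=13: a=1 ⇒ p=6159373, q=349266
i=14: a=1 ⇒ p=10724507, q=608131
i=15: a=1 ⇒ p=16883880, q=957397
fundamental: x₁=16883880, y₁=957397  (since 285065403854400 − 311·916609015609 = 1)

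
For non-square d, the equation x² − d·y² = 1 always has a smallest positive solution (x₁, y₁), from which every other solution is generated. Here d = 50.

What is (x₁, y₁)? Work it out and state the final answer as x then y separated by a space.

99 14

[7; 14] for √50; ℓ=1 ⇒ convergent index 1
step 0: (7, 1)  from 7·(1,0) + (0,1)
step 1: (99, 14)  from 14·(7,1) + (1,0)
→ (99, 14).  Check: 99²=9801, 50·14²=9800, difference 1.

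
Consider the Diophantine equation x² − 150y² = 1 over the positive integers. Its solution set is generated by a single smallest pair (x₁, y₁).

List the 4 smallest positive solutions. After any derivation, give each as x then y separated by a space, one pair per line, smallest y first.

√150 → a₀=12, period (4,24); ℓ=2 even so k=1
step 0: (12, 1)  from 12·(1,0) + (0,1)
step 1: (49, 4)  from 4·(12,1) + (1,0)
(x₁, y₁) = (49, 4);  49² − 150·4² = 1 ✓
(49+4√150)^2 = 4801 + 392√150
(49+4√150)^3 = 470449 + 38412√150
(49+4√150)^4 = 46099201 + 3763984√150

49 4
4801 392
470449 38412
46099201 3763984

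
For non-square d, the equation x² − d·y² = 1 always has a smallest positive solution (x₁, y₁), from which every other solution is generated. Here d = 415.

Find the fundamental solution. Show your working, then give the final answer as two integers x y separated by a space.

18412804 903849

[20; 2,1,2,4,6,…,1,2,40] for √415; ℓ=16 ⇒ convergent index 15
i=0: a=20 ⇒ p=20, q=1
i=1: a=2 ⇒ p=41, q=2
…
i=3: a=2 ⇒ p=163, q=8
i=4: a=4 ⇒ p=713, q=35
i=5: a=6 ⇒ p=4441, q=218
…
i=8: a=3 ⇒ p=33939, q=1666
i=9: a=1 ⇒ p=43534, q=2137
i=10: a=1 ⇒ p=77473, q=3803
…
i=12: a=4 ⇒ p=2110961, q=103623
…
i=14: a=1 ⇒ p=6841255, q=335824
i=15: a=2 ⇒ p=18412804, q=903849
fundamental: x₁=18412804, y₁=903849  (since 339031351142416 − 415·816943014801 = 1)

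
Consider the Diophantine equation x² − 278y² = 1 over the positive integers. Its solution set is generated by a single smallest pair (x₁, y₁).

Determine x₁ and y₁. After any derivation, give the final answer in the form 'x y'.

2501 150

√278 → a₀=16, period (1,2,16,2,1,32); ℓ=6 even so k=5
step 0: (16, 1)  from 16·(1,0) + (0,1)
step 1: (17, 1)  from 1·(16,1) + (1,0)
step 2: (50, 3)  from 2·(17,1) + (16,1)
…
step 4: (1684, 101)  from 2·(817,49) + (50,3)
step 5: (2501, 150)  from 1·(1684,101) + (817,49)
fundamental: x₁=2501, y₁=150  (since 6255001 − 278·22500 = 1)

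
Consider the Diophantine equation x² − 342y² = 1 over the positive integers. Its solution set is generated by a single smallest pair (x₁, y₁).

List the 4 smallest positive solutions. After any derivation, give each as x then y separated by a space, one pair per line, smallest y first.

37 2
2737 148
202501 10950
14982337 810152

√342 = [18; 2,36, …], period ℓ=2 (even) → k=1
step 0: (18, 1)  from 18·(1,0) + (0,1)
step 1: (37, 2)  from 2·(18,1) + (1,0)
→ (37, 2).  Check: 37²=1369, 342·2²=1368, difference 1.
k=2:  x_2 = 37·37+342·2·2 = 2737,  y_2 = 37·2+2·37 = 148
k=3:  x_3 = 37·2737+342·2·148 = 202501,  y_3 = 37·148+2·2737 = 10950
k=4:  x_4 = 37·202501+342·2·10950 = 14982337,  y_4 = 37·10950+2·202501 = 810152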